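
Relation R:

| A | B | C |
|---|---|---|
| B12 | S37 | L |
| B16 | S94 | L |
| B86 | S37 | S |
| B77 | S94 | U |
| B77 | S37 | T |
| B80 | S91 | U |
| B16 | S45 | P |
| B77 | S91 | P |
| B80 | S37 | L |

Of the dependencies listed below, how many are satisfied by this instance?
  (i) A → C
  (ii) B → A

(i) A → C: A=B16: 2 rows → C takes values {L, P} — violation; A=B77: 3 rows → C takes values {U, T, P} — violation; A=B80: 2 rows → C takes values {U, L} — violation — fails.
(ii) B → A: B=S37: 4 rows → A takes values {B12, B86, B77, B80} — violation; B=S94: 2 rows → A takes values {B16, B77} — violation; B=S91: 2 rows → A takes values {B80, B77} — violation — fails.
None of the 2 dependencies hold.

0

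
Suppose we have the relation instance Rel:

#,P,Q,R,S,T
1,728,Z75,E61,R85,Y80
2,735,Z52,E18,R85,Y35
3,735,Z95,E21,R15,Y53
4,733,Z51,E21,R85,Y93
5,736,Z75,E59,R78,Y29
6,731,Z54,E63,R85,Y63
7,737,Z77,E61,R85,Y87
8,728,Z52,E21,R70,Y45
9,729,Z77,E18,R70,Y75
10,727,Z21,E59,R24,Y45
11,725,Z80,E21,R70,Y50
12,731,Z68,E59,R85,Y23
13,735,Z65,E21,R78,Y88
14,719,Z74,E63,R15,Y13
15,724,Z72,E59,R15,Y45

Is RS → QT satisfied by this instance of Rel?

(R=E61, S=R85): rows 1, 7 → {Q,T} takes values {(Z75, Y80), (Z77, Y87)} — violation
(R=E18, S=R85): row 2 → {Q,T} = (Z52, Y35) ✓
(R=E21, S=R15): row 3 → {Q,T} = (Z95, Y53) ✓
(R=E21, S=R85): row 4 → {Q,T} = (Z51, Y93) ✓
(R=E59, S=R78): row 5 → {Q,T} = (Z75, Y29) ✓
(R=E63, S=R85): row 6 → {Q,T} = (Z54, Y63) ✓
(R=E21, S=R70): rows 8, 11 → {Q,T} takes values {(Z52, Y45), (Z80, Y50)} — violation
(R=E18, S=R70): row 9 → {Q,T} = (Z77, Y75) ✓
(R=E59, S=R24): row 10 → {Q,T} = (Z21, Y45) ✓
(R=E59, S=R85): row 12 → {Q,T} = (Z68, Y23) ✓
(R=E21, S=R78): row 13 → {Q,T} = (Z65, Y88) ✓
(R=E63, S=R15): row 14 → {Q,T} = (Z74, Y13) ✓
(R=E59, S=R15): row 15 → {Q,T} = (Z72, Y45) ✓
Two rows agree on RS but differ on QT, so RS → QT does not hold.

No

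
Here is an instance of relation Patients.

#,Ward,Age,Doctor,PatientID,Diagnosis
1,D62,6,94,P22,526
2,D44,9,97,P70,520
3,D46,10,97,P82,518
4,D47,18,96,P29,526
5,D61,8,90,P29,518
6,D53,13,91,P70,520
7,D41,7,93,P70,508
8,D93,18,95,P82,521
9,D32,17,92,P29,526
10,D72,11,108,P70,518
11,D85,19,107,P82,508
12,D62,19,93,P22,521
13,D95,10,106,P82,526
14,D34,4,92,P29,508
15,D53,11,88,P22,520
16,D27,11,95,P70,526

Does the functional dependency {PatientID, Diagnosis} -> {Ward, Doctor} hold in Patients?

(PatientID=P22, Diagnosis=526): row 1 → {Ward,Doctor} = (D62, 94) ✓
(PatientID=P70, Diagnosis=520): rows 2, 6 → {Ward,Doctor} takes values {(D44, 97), (D53, 91)} — violation
(PatientID=P82, Diagnosis=518): row 3 → {Ward,Doctor} = (D46, 97) ✓
(PatientID=P29, Diagnosis=526): rows 4, 9 → {Ward,Doctor} takes values {(D47, 96), (D32, 92)} — violation
(PatientID=P29, Diagnosis=518): row 5 → {Ward,Doctor} = (D61, 90) ✓
(PatientID=P70, Diagnosis=508): row 7 → {Ward,Doctor} = (D41, 93) ✓
(PatientID=P82, Diagnosis=521): row 8 → {Ward,Doctor} = (D93, 95) ✓
(PatientID=P70, Diagnosis=518): row 10 → {Ward,Doctor} = (D72, 108) ✓
(PatientID=P82, Diagnosis=508): row 11 → {Ward,Doctor} = (D85, 107) ✓
(PatientID=P22, Diagnosis=521): row 12 → {Ward,Doctor} = (D62, 93) ✓
(PatientID=P82, Diagnosis=526): row 13 → {Ward,Doctor} = (D95, 106) ✓
(PatientID=P29, Diagnosis=508): row 14 → {Ward,Doctor} = (D34, 92) ✓
(PatientID=P22, Diagnosis=520): row 15 → {Ward,Doctor} = (D53, 88) ✓
(PatientID=P70, Diagnosis=526): row 16 → {Ward,Doctor} = (D27, 95) ✓
Two rows agree on {PatientID, Diagnosis} but differ on {Ward, Doctor}, so {PatientID, Diagnosis} -> {Ward, Doctor} does not hold.

No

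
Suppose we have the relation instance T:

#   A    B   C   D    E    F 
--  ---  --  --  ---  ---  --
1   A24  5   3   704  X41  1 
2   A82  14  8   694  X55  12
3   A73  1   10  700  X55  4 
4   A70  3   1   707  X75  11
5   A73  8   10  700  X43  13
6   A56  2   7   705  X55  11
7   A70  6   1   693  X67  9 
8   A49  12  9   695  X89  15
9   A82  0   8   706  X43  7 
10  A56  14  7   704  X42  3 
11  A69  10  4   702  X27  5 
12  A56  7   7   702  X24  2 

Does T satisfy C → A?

C=3: row 1 → A = A24 ✓
C=8: rows 2, 9 → A = A82, A82 ✓
C=10: rows 3, 5 → A = A73, A73 ✓
C=1: rows 4, 7 → A = A70, A70 ✓
C=7: rows 6, 10, 12 → A = A56, A56, A56 ✓
C=9: row 8 → A = A49 ✓
C=4: row 11 → A = A69 ✓
Every C value is associated with a single A value, so C → A holds.

Yes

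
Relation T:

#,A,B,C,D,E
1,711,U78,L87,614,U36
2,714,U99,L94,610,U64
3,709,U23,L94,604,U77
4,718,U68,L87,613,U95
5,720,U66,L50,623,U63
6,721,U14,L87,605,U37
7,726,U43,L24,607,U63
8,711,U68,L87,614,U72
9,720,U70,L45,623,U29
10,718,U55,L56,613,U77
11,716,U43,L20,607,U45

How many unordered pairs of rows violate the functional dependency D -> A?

1

D=614: all 2 rows agree on A — 0 pairs.
D=613: all 2 rows agree on A — 0 pairs.
D=623: all 2 rows agree on A — 0 pairs.
D=607: violating pairs (7,11) — 1 pair.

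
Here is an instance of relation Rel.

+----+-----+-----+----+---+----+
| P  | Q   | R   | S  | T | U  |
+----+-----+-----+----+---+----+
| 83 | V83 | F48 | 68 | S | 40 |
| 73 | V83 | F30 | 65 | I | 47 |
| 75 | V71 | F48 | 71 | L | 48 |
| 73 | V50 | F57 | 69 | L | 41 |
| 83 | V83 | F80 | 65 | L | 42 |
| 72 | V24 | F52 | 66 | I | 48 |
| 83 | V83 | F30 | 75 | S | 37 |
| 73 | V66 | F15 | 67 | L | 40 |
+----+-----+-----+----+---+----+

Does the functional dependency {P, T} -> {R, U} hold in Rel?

No

(P=83, T=S): 2 rows → {R,U} takes values {(F48, 40), (F30, 37)} — violation
(P=73, T=I): 1 row → {R,U} = (F30, 47) ✓
(P=75, T=L): 1 row → {R,U} = (F48, 48) ✓
(P=73, T=L): 2 rows → {R,U} takes values {(F57, 41), (F15, 40)} — violation
(P=83, T=L): 1 row → {R,U} = (F80, 42) ✓
(P=72, T=I): 1 row → {R,U} = (F52, 48) ✓
Two rows agree on {P, T} but differ on {R, U}, so {P, T} -> {R, U} does not hold.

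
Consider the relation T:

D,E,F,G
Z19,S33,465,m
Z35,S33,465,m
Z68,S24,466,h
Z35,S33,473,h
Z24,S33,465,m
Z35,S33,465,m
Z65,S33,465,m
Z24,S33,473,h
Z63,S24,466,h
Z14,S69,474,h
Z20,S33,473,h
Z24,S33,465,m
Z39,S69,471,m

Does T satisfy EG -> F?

(E=S33, G=m): 6 rows → F = 465, 465, 465, 465, 465, 465 ✓
(E=S24, G=h): 2 rows → F = 466, 466 ✓
(E=S33, G=h): 3 rows → F = 473, 473, 473 ✓
(E=S69, G=h): 1 row → F = 474 ✓
(E=S69, G=m): 1 row → F = 471 ✓
Every EG value is associated with a single F value, so EG -> F holds.

Yes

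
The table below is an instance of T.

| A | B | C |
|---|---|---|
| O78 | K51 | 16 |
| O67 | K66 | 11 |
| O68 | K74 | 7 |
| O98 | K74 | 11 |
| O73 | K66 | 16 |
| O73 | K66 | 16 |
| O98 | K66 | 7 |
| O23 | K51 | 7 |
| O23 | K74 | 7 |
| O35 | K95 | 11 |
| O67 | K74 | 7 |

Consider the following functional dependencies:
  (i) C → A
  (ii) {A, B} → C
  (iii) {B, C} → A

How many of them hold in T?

1

(i) C → A: C=16: 3 rows → A takes values {O78, O73} — violation; C=11: 3 rows → A takes values {O67, O98, O35} — violation; C=7: 5 rows → A takes values {O68, O98, O23, O67} — violation — fails.
(ii) {A, B} → C: every LHS value maps to a single RHS value — holds.
(iii) {B, C} → A: (B=K74, C=7): 3 rows → A takes values {O68, O23, O67} — violation — fails.
1 of the 3 dependencies holds.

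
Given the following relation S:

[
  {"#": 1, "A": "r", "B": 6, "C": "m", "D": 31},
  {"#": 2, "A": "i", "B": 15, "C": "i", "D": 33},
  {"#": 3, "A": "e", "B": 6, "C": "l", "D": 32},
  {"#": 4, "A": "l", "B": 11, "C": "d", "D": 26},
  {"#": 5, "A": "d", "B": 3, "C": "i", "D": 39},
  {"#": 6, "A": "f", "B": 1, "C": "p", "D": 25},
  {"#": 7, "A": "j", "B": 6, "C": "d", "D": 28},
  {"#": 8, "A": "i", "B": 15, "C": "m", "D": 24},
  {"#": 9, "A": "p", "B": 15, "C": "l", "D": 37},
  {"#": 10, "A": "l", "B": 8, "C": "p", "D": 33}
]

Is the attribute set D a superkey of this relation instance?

Rows 2 and 10 have the same D value D=33 but are distinct tuples, so D does not determine every attribute — not a superkey.

No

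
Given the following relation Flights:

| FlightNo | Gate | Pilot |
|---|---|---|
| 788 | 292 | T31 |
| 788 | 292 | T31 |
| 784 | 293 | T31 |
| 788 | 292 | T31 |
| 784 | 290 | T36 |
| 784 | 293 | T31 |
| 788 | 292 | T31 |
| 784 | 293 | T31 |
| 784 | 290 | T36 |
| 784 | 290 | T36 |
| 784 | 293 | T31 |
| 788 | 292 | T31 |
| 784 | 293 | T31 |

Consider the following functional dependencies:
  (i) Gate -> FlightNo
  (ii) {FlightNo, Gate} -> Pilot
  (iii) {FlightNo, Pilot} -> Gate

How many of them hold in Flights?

3

(i) Gate -> FlightNo: every LHS value maps to a single RHS value — holds.
(ii) {FlightNo, Gate} -> Pilot: every LHS value maps to a single RHS value — holds.
(iii) {FlightNo, Pilot} -> Gate: every LHS value maps to a single RHS value — holds.
3 of the 3 dependencies hold.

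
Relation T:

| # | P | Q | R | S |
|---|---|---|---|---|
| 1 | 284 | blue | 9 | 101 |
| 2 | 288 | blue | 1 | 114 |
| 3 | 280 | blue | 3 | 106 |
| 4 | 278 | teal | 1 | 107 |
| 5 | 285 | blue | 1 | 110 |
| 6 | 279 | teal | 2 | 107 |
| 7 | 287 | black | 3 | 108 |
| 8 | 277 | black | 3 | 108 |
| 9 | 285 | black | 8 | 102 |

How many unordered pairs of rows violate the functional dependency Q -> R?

Q=blue: violating pairs (1,2), (1,3), (1,5), (2,3), (3,5) — 5 pairs.
Q=teal: violating pairs (4,6) — 1 pair.
Q=black: violating pairs (7,9), (8,9) — 2 pairs.

8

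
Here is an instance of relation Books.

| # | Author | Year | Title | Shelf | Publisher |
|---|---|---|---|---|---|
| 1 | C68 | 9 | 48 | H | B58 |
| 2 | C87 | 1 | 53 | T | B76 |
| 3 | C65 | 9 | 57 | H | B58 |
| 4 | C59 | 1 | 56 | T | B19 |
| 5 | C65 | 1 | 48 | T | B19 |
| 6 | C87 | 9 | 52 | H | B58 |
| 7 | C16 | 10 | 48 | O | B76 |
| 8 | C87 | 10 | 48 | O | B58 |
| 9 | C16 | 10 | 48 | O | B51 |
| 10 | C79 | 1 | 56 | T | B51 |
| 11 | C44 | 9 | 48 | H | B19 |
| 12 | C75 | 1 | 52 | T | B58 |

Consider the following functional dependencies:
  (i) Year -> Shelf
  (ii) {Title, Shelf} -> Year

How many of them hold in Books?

2

(i) Year -> Shelf: every LHS value maps to a single RHS value — holds.
(ii) {Title, Shelf} -> Year: every LHS value maps to a single RHS value — holds.
2 of the 2 dependencies hold.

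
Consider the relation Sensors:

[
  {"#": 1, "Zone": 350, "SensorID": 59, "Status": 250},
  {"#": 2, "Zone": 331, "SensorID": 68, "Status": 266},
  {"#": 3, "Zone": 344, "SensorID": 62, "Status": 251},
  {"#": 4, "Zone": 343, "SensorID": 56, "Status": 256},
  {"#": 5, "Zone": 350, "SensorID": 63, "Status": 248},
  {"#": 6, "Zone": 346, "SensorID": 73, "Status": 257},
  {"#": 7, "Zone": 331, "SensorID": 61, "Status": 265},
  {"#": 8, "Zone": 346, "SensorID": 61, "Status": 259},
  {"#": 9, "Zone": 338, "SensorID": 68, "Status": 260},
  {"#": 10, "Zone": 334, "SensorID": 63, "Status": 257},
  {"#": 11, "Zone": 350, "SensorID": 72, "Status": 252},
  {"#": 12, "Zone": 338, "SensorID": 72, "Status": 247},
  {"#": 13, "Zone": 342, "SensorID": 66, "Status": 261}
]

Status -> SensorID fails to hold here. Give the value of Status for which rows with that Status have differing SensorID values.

257

Status=250: row 1 → SensorID = 59 ✓
Status=266: row 2 → SensorID = 68 ✓
Status=251: row 3 → SensorID = 62 ✓
Status=256: row 4 → SensorID = 56 ✓
Status=248: row 5 → SensorID = 63 ✓
Status=257: rows 6, 10 → SensorID takes values {73, 63} — violation
Status=265: row 7 → SensorID = 61 ✓
Status=259: row 8 → SensorID = 61 ✓
Status=260: row 9 → SensorID = 68 ✓
Status=252: row 11 → SensorID = 72 ✓
Status=247: row 12 → SensorID = 72 ✓
Status=261: row 13 → SensorID = 66 ✓
The only Status value with inconsistent SensorID is Status=257.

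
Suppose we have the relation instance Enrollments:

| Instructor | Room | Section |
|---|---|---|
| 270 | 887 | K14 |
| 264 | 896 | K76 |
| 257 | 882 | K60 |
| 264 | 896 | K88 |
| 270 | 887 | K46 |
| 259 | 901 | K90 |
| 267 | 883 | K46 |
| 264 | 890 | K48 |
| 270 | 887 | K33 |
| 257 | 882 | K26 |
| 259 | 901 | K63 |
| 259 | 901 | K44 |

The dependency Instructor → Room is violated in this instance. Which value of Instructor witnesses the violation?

Instructor=270: 3 rows → Room = 887, 887, 887 ✓
Instructor=264: 3 rows → Room takes values {896, 890} — violation
Instructor=257: 2 rows → Room = 882, 882 ✓
Instructor=259: 3 rows → Room = 901, 901, 901 ✓
Instructor=267: 1 row → Room = 883 ✓
The only Instructor value with inconsistent Room is Instructor=264.

264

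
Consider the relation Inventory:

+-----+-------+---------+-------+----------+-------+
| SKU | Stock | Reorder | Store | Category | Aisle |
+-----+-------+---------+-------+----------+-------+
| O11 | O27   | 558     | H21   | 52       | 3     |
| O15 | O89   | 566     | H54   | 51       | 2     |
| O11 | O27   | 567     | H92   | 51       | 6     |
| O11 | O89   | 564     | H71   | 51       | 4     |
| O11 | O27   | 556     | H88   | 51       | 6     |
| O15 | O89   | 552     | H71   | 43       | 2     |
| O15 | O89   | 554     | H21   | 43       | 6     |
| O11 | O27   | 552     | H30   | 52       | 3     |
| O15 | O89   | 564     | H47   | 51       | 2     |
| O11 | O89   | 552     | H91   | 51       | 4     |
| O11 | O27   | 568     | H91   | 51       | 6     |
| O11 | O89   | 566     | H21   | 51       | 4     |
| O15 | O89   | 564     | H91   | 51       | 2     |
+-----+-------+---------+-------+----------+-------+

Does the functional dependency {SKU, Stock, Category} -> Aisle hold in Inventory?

No

(SKU=O11, Stock=O27, Category=52): 2 rows → Aisle = 3, 3 ✓
(SKU=O15, Stock=O89, Category=51): 3 rows → Aisle = 2, 2, 2 ✓
(SKU=O11, Stock=O27, Category=51): 3 rows → Aisle = 6, 6, 6 ✓
(SKU=O11, Stock=O89, Category=51): 3 rows → Aisle = 4, 4, 4 ✓
(SKU=O15, Stock=O89, Category=43): 2 rows → Aisle takes values {2, 6} — violation
Two rows agree on {SKU, Stock, Category} but differ on Aisle, so {SKU, Stock, Category} -> Aisle does not hold.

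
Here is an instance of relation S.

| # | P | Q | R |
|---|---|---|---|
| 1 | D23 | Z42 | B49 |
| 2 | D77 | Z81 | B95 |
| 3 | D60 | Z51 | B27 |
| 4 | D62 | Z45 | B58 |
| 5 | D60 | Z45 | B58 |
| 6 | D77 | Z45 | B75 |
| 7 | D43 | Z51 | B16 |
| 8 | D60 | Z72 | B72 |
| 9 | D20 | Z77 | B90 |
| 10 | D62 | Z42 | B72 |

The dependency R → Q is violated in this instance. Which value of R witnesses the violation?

R=B49: row 1 → Q = Z42 ✓
R=B95: row 2 → Q = Z81 ✓
R=B27: row 3 → Q = Z51 ✓
R=B58: rows 4, 5 → Q = Z45, Z45 ✓
R=B75: row 6 → Q = Z45 ✓
R=B16: row 7 → Q = Z51 ✓
R=B72: rows 8, 10 → Q takes values {Z72, Z42} — violation
R=B90: row 9 → Q = Z77 ✓
The only R value with inconsistent Q is R=B72.

B72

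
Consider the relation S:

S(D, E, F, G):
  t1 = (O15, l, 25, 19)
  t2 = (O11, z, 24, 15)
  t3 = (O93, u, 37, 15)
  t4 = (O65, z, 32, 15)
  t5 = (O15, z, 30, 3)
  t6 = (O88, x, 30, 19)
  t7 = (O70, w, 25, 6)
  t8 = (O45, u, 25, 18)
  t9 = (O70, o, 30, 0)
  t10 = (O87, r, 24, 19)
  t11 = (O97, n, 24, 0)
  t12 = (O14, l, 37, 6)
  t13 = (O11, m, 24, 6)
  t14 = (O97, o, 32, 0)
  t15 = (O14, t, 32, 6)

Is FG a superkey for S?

All 15 rows have distinct FG values, so FG → (all attributes) holds and FG is a superkey.

Yes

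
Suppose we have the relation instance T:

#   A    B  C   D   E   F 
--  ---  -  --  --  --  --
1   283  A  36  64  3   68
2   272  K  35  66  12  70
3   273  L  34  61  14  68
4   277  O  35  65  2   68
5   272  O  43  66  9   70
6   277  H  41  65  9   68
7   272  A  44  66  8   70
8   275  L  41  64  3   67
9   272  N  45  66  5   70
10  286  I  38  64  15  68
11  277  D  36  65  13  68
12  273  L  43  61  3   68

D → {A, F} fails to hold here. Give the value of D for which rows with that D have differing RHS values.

64

D=64: rows 1, 8, 10 → {A,F} takes values {(283, 68), (275, 67), (286, 68)} — violation
D=66: rows 2, 5, 7, 9 → {A,F} = (272, 70), (272, 70), (272, 70), (272, 70) ✓
D=61: rows 3, 12 → {A,F} = (273, 68), (273, 68) ✓
D=65: rows 4, 6, 11 → {A,F} = (277, 68), (277, 68), (277, 68) ✓
The only D value with inconsistent RHS is D=64.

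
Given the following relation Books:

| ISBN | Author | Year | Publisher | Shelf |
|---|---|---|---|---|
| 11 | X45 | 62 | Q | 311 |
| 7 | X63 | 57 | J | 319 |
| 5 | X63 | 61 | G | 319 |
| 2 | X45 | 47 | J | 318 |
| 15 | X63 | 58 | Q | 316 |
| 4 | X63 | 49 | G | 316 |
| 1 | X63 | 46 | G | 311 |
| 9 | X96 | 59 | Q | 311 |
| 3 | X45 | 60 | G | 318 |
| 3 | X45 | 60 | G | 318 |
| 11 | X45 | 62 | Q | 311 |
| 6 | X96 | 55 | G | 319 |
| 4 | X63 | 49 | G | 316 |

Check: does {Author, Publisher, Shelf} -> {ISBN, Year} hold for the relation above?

Yes

(Author=X45, Publisher=Q, Shelf=311): 2 rows → {ISBN,Year} = (11, 62), (11, 62) ✓
(Author=X63, Publisher=J, Shelf=319): 1 row → {ISBN,Year} = (7, 57) ✓
(Author=X63, Publisher=G, Shelf=319): 1 row → {ISBN,Year} = (5, 61) ✓
(Author=X45, Publisher=J, Shelf=318): 1 row → {ISBN,Year} = (2, 47) ✓
(Author=X63, Publisher=Q, Shelf=316): 1 row → {ISBN,Year} = (15, 58) ✓
(Author=X63, Publisher=G, Shelf=316): 2 rows → {ISBN,Year} = (4, 49), (4, 49) ✓
(Author=X63, Publisher=G, Shelf=311): 1 row → {ISBN,Year} = (1, 46) ✓
(Author=X96, Publisher=Q, Shelf=311): 1 row → {ISBN,Year} = (9, 59) ✓
(Author=X45, Publisher=G, Shelf=318): 2 rows → {ISBN,Year} = (3, 60), (3, 60) ✓
(Author=X96, Publisher=G, Shelf=319): 1 row → {ISBN,Year} = (6, 55) ✓
Every {Author, Publisher, Shelf} value is associated with a single {ISBN, Year} value, so {Author, Publisher, Shelf} -> {ISBN, Year} holds.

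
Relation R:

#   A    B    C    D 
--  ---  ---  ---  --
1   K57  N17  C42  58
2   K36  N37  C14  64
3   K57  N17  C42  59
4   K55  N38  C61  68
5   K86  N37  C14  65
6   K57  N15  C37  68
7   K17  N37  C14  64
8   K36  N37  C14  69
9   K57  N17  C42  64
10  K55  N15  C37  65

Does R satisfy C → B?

Yes

C=C42: rows 1, 3, 9 → B = N17, N17, N17 ✓
C=C14: rows 2, 5, 7, 8 → B = N37, N37, N37, N37 ✓
C=C61: row 4 → B = N38 ✓
C=C37: rows 6, 10 → B = N15, N15 ✓
Every C value is associated with a single B value, so C → B holds.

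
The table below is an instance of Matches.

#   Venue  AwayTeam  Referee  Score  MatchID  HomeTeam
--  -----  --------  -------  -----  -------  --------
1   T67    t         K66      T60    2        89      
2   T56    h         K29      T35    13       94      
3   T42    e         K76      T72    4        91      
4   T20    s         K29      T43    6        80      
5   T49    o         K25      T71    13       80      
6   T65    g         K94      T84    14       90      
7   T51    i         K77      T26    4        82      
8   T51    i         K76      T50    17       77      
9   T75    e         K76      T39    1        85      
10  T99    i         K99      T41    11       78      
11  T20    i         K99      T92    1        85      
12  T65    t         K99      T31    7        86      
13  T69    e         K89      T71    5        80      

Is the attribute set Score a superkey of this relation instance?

No

Rows 5 and 13 have the same Score value Score=T71 but are distinct tuples, so Score does not determine every attribute — not a superkey.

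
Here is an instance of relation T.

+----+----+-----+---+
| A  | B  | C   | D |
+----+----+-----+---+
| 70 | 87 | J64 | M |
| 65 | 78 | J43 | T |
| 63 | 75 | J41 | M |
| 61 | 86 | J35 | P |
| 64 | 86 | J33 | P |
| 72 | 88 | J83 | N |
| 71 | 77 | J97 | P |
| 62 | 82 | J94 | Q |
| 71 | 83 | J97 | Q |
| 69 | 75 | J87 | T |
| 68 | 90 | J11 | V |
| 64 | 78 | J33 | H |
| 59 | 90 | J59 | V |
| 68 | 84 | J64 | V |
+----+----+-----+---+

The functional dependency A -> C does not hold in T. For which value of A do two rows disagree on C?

A=70: 1 row → C = J64 ✓
A=65: 1 row → C = J43 ✓
A=63: 1 row → C = J41 ✓
A=61: 1 row → C = J35 ✓
A=64: 2 rows → C = J33, J33 ✓
A=72: 1 row → C = J83 ✓
A=71: 2 rows → C = J97, J97 ✓
A=62: 1 row → C = J94 ✓
A=69: 1 row → C = J87 ✓
A=68: 2 rows → C takes values {J11, J64} — violation
A=59: 1 row → C = J59 ✓
The only A value with inconsistent C is A=68.

68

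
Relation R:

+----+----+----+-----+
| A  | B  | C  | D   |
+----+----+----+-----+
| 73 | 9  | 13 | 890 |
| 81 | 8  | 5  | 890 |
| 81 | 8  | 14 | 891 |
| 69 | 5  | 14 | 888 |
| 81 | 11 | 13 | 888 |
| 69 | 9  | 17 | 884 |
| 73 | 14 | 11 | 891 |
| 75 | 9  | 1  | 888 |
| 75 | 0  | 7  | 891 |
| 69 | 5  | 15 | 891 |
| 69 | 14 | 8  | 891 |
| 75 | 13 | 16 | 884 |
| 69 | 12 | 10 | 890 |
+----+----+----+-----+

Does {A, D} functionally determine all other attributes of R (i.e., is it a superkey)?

No

Two distinct rows share (A=69, D=891), so {A, D} does not determine every attribute — not a superkey.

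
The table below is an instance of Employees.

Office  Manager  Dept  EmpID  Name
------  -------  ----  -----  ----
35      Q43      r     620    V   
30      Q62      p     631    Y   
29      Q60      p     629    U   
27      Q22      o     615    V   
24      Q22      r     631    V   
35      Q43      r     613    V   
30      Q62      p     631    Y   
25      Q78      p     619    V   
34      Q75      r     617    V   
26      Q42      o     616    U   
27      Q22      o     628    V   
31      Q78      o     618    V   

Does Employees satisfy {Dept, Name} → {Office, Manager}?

(Dept=r, Name=V): 4 rows → {Office,Manager} takes values {(35, Q43), (24, Q22), (34, Q75)} — violation
(Dept=p, Name=Y): 2 rows → {Office,Manager} = (30, Q62), (30, Q62) ✓
(Dept=p, Name=U): 1 row → {Office,Manager} = (29, Q60) ✓
(Dept=o, Name=V): 3 rows → {Office,Manager} takes values {(27, Q22), (31, Q78)} — violation
(Dept=p, Name=V): 1 row → {Office,Manager} = (25, Q78) ✓
(Dept=o, Name=U): 1 row → {Office,Manager} = (26, Q42) ✓
Two rows agree on {Dept, Name} but differ on {Office, Manager}, so {Dept, Name} → {Office, Manager} does not hold.

No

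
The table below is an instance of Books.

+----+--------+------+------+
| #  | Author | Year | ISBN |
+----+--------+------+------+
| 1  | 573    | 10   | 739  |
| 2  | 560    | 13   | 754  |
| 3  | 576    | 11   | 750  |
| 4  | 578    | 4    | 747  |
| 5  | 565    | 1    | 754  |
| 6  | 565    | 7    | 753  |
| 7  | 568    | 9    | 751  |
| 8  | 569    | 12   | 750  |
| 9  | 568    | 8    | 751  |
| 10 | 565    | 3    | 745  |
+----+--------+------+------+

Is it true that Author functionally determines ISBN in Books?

No

Author=573: row 1 → ISBN = 739 ✓
Author=560: row 2 → ISBN = 754 ✓
Author=576: row 3 → ISBN = 750 ✓
Author=578: row 4 → ISBN = 747 ✓
Author=565: rows 5, 6, 10 → ISBN takes values {754, 753, 745} — violation
Author=568: rows 7, 9 → ISBN = 751, 751 ✓
Author=569: row 8 → ISBN = 750 ✓
Two rows agree on Author but differ on ISBN, so Author -> ISBN does not hold.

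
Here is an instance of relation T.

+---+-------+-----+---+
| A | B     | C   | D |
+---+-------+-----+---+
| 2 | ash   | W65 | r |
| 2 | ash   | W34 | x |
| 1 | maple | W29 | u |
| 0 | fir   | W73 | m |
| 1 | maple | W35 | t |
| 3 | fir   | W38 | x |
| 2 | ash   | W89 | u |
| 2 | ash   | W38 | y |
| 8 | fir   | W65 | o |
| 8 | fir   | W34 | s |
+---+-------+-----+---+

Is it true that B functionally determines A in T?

B=ash: 4 rows → A = 2, 2, 2, 2 ✓
B=maple: 2 rows → A = 1, 1 ✓
B=fir: 4 rows → A takes values {0, 3, 8} — violation
Two rows agree on B but differ on A, so B -> A does not hold.

No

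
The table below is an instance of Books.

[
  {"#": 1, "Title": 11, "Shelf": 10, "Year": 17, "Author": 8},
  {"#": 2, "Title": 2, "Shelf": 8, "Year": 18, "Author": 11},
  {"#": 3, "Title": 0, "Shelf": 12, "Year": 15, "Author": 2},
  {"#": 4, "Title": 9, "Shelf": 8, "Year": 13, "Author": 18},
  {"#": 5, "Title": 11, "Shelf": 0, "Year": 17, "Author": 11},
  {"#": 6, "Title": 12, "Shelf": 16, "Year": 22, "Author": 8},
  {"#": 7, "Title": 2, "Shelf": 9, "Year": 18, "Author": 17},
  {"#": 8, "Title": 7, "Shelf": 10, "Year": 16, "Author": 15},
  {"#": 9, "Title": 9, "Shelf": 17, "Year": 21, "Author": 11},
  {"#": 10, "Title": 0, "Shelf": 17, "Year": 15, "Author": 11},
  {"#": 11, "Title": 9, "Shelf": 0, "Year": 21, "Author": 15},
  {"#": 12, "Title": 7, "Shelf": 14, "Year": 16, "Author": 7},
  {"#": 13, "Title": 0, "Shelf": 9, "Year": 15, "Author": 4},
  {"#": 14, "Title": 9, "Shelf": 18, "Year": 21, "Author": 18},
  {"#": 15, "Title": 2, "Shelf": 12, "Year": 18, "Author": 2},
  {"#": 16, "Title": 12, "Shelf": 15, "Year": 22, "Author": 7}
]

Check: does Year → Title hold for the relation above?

Yes

Year=17: rows 1, 5 → Title = 11, 11 ✓
Year=18: rows 2, 7, 15 → Title = 2, 2, 2 ✓
Year=15: rows 3, 10, 13 → Title = 0, 0, 0 ✓
Year=13: row 4 → Title = 9 ✓
Year=22: rows 6, 16 → Title = 12, 12 ✓
Year=16: rows 8, 12 → Title = 7, 7 ✓
Year=21: rows 9, 11, 14 → Title = 9, 9, 9 ✓
Every Year value is associated with a single Title value, so Year → Title holds.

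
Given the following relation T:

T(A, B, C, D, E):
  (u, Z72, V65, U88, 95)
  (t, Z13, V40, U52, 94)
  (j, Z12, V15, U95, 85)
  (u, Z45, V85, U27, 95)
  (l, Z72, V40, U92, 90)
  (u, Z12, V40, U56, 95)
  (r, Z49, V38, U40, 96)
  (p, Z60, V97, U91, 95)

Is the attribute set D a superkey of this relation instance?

Yes

All 8 rows have distinct D values, so D → (all attributes) holds and D is a superkey.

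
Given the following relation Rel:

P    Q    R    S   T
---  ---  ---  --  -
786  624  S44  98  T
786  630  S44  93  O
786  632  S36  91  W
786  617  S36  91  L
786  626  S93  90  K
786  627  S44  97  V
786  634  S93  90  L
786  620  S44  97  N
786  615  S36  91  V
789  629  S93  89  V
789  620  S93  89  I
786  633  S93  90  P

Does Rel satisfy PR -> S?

(P=786, R=S44): 4 rows → S takes values {98, 93, 97} — violation
(P=786, R=S36): 3 rows → S = 91, 91, 91 ✓
(P=786, R=S93): 3 rows → S = 90, 90, 90 ✓
(P=789, R=S93): 2 rows → S = 89, 89 ✓
Two rows agree on PR but differ on S, so PR -> S does not hold.

No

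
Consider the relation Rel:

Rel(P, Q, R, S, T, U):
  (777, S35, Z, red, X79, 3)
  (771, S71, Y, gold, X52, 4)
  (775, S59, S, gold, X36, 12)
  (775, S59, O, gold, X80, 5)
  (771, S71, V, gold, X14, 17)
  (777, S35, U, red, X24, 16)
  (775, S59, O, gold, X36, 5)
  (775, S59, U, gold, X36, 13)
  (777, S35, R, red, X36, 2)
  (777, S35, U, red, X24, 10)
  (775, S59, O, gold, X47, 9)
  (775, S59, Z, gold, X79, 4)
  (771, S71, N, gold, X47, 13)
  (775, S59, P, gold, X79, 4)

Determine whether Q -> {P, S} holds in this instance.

Q=S35: 4 rows → {P,S} = (777, red), (777, red), (777, red), (777, red) ✓
Q=S71: 3 rows → {P,S} = (771, gold), (771, gold), (771, gold) ✓
Q=S59: 7 rows → {P,S} = (775, gold), (775, gold), (775, gold), (775, gold), (775, gold), (775, gold), (775, gold) ✓
Every Q value is associated with a single {P, S} value, so Q -> {P, S} holds.

Yes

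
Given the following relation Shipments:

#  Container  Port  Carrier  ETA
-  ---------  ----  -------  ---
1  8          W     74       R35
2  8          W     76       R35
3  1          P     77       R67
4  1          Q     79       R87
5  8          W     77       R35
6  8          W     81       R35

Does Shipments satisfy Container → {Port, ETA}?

Container=8: rows 1, 2, 5, 6 → {Port,ETA} = (W, R35), (W, R35), (W, R35), (W, R35) ✓
Container=1: rows 3, 4 → {Port,ETA} takes values {(P, R67), (Q, R87)} — violation
Two rows agree on Container but differ on {Port, ETA}, so Container → {Port, ETA} does not hold.

No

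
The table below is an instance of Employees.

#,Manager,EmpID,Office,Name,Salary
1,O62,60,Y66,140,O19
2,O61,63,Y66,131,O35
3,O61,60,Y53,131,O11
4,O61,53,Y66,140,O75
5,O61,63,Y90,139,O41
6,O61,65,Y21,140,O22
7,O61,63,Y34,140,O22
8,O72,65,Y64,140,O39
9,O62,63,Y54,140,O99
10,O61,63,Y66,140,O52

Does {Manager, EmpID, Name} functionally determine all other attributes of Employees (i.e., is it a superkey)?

No

Rows 7 and 10 have the same {Manager, EmpID, Name} value (Manager=O61, EmpID=63, Name=140) but are distinct tuples, so {Manager, EmpID, Name} does not determine every attribute — not a superkey.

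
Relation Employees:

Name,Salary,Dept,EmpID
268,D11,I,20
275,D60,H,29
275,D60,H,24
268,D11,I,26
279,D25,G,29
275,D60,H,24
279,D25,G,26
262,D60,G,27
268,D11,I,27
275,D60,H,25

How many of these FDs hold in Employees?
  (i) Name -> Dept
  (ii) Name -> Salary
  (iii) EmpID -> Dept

(i) Name -> Dept: every LHS value maps to a single RHS value — holds.
(ii) Name -> Salary: every LHS value maps to a single RHS value — holds.
(iii) EmpID -> Dept: EmpID=29: 2 rows → Dept takes values {H, G} — violation; EmpID=26: 2 rows → Dept takes values {I, G} — violation; EmpID=27: 2 rows → Dept takes values {G, I} — violation — fails.
2 of the 3 dependencies hold.

2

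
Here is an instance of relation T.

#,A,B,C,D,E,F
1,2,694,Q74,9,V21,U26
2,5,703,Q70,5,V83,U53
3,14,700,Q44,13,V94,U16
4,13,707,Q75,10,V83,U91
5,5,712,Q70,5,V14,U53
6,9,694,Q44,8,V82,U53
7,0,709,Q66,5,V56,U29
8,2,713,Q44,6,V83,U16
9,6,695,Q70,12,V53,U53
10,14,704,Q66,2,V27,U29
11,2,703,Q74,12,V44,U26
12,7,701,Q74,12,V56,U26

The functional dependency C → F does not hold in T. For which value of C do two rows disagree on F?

Q44

C=Q74: rows 1, 11, 12 → F = U26, U26, U26 ✓
C=Q70: rows 2, 5, 9 → F = U53, U53, U53 ✓
C=Q44: rows 3, 6, 8 → F takes values {U16, U53} — violation
C=Q75: row 4 → F = U91 ✓
C=Q66: rows 7, 10 → F = U29, U29 ✓
The only C value with inconsistent F is C=Q44.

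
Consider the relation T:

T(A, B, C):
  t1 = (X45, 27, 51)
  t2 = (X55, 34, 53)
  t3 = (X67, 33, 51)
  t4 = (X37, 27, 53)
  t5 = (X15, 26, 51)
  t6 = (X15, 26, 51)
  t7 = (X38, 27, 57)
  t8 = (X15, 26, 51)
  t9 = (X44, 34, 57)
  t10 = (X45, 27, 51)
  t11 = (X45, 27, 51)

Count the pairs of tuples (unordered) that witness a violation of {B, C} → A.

0

(B=27, C=51): all 3 rows agree on A — 0 pairs.
(B=26, C=51): all 3 rows agree on A — 0 pairs.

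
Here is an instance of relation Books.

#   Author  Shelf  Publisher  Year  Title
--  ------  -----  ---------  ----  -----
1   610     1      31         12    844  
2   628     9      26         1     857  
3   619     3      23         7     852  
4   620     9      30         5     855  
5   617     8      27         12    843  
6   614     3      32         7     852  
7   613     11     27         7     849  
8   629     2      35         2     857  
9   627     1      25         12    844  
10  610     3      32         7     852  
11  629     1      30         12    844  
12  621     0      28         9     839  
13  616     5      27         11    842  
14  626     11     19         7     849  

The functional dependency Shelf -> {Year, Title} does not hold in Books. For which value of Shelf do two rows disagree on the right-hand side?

Shelf=1: rows 1, 9, 11 → {Year,Title} = (12, 844), (12, 844), (12, 844) ✓
Shelf=9: rows 2, 4 → {Year,Title} takes values {(1, 857), (5, 855)} — violation
Shelf=3: rows 3, 6, 10 → {Year,Title} = (7, 852), (7, 852), (7, 852) ✓
Shelf=8: row 5 → {Year,Title} = (12, 843) ✓
Shelf=11: rows 7, 14 → {Year,Title} = (7, 849), (7, 849) ✓
Shelf=2: row 8 → {Year,Title} = (2, 857) ✓
Shelf=0: row 12 → {Year,Title} = (9, 839) ✓
Shelf=5: row 13 → {Year,Title} = (11, 842) ✓
The only Shelf value with inconsistent RHS is Shelf=9.

9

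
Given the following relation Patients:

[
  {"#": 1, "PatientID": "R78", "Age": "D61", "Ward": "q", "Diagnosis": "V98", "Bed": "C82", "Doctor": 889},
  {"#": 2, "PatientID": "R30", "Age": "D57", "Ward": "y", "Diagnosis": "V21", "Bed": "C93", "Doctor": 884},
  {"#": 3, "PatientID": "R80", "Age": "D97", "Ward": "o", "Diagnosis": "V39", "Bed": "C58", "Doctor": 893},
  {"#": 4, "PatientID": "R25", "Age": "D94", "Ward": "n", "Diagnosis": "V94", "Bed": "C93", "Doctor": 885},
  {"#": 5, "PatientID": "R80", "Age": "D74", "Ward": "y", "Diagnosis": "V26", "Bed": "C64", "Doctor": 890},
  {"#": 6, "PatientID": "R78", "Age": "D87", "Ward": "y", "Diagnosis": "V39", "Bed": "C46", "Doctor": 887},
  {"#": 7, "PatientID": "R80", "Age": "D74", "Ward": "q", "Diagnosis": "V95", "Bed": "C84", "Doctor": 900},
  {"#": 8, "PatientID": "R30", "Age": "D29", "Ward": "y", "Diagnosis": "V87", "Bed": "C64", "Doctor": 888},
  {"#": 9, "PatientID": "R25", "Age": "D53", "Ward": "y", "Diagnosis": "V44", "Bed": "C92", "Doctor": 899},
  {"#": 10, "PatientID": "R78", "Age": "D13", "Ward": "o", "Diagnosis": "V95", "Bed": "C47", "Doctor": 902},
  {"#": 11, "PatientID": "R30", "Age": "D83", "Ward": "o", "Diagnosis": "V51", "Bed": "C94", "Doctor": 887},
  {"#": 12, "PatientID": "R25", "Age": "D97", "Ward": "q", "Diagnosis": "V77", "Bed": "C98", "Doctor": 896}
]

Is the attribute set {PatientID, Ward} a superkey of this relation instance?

Rows 2 and 8 have the same {PatientID, Ward} value (PatientID=R30, Ward=y) but are distinct tuples, so {PatientID, Ward} does not determine every attribute — not a superkey.

No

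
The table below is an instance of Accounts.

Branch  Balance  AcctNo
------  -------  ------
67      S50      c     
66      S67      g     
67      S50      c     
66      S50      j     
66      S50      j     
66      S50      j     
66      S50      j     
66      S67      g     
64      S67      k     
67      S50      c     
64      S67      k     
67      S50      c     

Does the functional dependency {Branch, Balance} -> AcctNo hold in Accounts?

(Branch=67, Balance=S50): 4 rows → AcctNo = c, c, c, c ✓
(Branch=66, Balance=S67): 2 rows → AcctNo = g, g ✓
(Branch=66, Balance=S50): 4 rows → AcctNo = j, j, j, j ✓
(Branch=64, Balance=S67): 2 rows → AcctNo = k, k ✓
Every {Branch, Balance} value is associated with a single AcctNo value, so {Branch, Balance} -> AcctNo holds.

Yes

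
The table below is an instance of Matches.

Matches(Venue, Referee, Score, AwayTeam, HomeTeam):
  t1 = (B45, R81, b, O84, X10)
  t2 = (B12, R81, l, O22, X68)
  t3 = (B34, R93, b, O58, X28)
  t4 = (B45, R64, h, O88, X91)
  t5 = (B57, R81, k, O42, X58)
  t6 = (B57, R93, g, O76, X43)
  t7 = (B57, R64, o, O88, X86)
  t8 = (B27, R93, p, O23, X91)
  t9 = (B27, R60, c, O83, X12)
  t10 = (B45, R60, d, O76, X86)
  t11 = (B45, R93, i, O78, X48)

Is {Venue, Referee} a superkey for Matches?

All 11 rows have distinct {Venue, Referee} values, so {Venue, Referee} → (all attributes) holds and {Venue, Referee} is a superkey.

Yes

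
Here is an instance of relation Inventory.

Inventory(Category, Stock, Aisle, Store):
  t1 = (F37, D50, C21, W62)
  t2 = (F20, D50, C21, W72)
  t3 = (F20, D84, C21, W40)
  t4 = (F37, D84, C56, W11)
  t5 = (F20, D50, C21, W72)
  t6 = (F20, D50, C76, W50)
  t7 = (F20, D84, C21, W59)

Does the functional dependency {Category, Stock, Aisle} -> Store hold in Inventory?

(Category=F37, Stock=D50, Aisle=C21): row 1 → Store = W62 ✓
(Category=F20, Stock=D50, Aisle=C21): rows 2, 5 → Store = W72, W72 ✓
(Category=F20, Stock=D84, Aisle=C21): rows 3, 7 → Store takes values {W40, W59} — violation
(Category=F37, Stock=D84, Aisle=C56): row 4 → Store = W11 ✓
(Category=F20, Stock=D50, Aisle=C76): row 6 → Store = W50 ✓
Two rows agree on {Category, Stock, Aisle} but differ on Store, so {Category, Stock, Aisle} -> Store does not hold.

No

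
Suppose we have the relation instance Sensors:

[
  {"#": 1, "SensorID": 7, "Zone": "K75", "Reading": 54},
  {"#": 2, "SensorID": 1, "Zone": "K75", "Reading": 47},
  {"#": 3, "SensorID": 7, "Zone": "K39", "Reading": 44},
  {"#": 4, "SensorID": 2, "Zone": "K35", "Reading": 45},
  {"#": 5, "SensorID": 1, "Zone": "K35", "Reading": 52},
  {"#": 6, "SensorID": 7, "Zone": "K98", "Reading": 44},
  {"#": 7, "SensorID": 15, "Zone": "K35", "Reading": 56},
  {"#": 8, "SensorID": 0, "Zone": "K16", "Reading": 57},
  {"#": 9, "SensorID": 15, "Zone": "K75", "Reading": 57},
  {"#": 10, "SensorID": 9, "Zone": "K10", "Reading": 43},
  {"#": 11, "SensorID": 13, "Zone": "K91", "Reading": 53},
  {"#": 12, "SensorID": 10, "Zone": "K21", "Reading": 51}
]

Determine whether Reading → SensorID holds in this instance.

Reading=54: row 1 → SensorID = 7 ✓
Reading=47: row 2 → SensorID = 1 ✓
Reading=44: rows 3, 6 → SensorID = 7, 7 ✓
Reading=45: row 4 → SensorID = 2 ✓
Reading=52: row 5 → SensorID = 1 ✓
Reading=56: row 7 → SensorID = 15 ✓
Reading=57: rows 8, 9 → SensorID takes values {0, 15} — violation
Reading=43: row 10 → SensorID = 9 ✓
Reading=53: row 11 → SensorID = 13 ✓
Reading=51: row 12 → SensorID = 10 ✓
Two rows agree on Reading but differ on SensorID, so Reading → SensorID does not hold.

No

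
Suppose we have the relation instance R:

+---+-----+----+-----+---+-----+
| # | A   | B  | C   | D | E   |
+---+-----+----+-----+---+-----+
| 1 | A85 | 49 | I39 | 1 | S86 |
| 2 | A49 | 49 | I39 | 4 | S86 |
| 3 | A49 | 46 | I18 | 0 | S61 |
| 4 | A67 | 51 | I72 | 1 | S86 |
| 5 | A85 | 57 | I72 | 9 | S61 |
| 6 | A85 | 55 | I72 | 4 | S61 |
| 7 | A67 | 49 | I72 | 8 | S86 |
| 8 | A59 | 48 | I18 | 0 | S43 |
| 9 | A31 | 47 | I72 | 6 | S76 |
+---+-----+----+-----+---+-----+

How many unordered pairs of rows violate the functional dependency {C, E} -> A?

(C=I39, E=S86): violating pairs (1,2) — 1 pair.
(C=I72, E=S86): all 2 rows agree on A — 0 pairs.
(C=I72, E=S61): all 2 rows agree on A — 0 pairs.

1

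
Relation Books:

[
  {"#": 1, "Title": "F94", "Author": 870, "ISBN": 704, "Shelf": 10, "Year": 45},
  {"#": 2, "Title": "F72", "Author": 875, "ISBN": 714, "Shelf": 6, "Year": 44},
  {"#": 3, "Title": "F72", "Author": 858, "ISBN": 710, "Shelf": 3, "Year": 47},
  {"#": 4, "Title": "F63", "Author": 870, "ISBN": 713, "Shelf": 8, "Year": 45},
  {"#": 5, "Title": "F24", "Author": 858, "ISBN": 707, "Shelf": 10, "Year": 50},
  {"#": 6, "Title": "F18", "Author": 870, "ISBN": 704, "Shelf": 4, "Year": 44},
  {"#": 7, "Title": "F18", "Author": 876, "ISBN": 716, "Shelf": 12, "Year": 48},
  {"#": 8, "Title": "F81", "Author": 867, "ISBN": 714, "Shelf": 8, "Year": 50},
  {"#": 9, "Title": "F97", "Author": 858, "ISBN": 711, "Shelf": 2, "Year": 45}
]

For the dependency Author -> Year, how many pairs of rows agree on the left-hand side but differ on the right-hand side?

Author=870: violating pairs (1,6), (4,6) — 2 pairs.
Author=858: violating pairs (3,5), (3,9), (5,9) — 3 pairs.

5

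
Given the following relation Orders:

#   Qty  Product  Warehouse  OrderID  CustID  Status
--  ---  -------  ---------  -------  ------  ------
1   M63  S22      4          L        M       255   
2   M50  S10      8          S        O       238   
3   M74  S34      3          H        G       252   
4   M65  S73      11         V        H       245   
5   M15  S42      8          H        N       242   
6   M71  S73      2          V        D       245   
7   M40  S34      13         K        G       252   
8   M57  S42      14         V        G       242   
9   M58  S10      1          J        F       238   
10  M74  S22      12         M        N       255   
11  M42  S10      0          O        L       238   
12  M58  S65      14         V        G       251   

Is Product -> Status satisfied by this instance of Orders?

Yes

Product=S22: rows 1, 10 → Status = 255, 255 ✓
Product=S10: rows 2, 9, 11 → Status = 238, 238, 238 ✓
Product=S34: rows 3, 7 → Status = 252, 252 ✓
Product=S73: rows 4, 6 → Status = 245, 245 ✓
Product=S42: rows 5, 8 → Status = 242, 242 ✓
Product=S65: row 12 → Status = 251 ✓
Every Product value is associated with a single Status value, so Product -> Status holds.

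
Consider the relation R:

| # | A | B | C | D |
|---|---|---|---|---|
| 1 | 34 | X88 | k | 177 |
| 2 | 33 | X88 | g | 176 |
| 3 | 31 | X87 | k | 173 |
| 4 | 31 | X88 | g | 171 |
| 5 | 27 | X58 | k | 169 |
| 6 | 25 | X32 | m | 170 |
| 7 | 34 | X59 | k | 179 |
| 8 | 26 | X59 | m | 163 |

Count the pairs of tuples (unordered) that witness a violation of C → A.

C=k: violating pairs (1,3), (1,5), (3,5), (3,7), (5,7) — 5 pairs.
C=g: violating pairs (2,4) — 1 pair.
C=m: violating pairs (6,8) — 1 pair.

7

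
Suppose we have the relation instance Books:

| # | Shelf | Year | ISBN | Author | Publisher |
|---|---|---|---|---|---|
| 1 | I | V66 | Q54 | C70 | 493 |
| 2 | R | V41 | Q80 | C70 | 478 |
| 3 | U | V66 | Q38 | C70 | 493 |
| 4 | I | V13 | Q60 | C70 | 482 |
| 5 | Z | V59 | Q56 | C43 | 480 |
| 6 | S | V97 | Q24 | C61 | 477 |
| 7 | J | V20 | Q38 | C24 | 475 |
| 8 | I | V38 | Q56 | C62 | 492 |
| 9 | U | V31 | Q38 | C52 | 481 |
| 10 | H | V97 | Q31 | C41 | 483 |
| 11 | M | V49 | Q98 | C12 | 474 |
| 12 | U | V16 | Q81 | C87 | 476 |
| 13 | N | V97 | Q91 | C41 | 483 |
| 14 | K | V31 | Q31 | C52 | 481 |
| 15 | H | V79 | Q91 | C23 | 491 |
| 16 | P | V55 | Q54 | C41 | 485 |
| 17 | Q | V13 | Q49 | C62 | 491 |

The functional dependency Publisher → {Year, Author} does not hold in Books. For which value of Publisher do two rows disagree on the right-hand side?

491

Publisher=493: rows 1, 3 → {Year,Author} = (V66, C70), (V66, C70) ✓
Publisher=478: row 2 → {Year,Author} = (V41, C70) ✓
Publisher=482: row 4 → {Year,Author} = (V13, C70) ✓
Publisher=480: row 5 → {Year,Author} = (V59, C43) ✓
Publisher=477: row 6 → {Year,Author} = (V97, C61) ✓
Publisher=475: row 7 → {Year,Author} = (V20, C24) ✓
Publisher=492: row 8 → {Year,Author} = (V38, C62) ✓
Publisher=481: rows 9, 14 → {Year,Author} = (V31, C52), (V31, C52) ✓
Publisher=483: rows 10, 13 → {Year,Author} = (V97, C41), (V97, C41) ✓
Publisher=474: row 11 → {Year,Author} = (V49, C12) ✓
Publisher=476: row 12 → {Year,Author} = (V16, C87) ✓
Publisher=491: rows 15, 17 → {Year,Author} takes values {(V79, C23), (V13, C62)} — violation
Publisher=485: row 16 → {Year,Author} = (V55, C41) ✓
The only Publisher value with inconsistent RHS is Publisher=491.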